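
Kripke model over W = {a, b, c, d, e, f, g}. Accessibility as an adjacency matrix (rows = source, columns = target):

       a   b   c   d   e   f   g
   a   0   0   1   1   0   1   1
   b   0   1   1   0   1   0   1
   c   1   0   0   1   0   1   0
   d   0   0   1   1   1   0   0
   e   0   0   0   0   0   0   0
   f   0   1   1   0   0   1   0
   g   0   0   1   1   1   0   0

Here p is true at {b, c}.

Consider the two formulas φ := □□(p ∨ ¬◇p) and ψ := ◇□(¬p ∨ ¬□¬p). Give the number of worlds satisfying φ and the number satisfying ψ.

For □□(p ∨ ¬◇p):
a: successors {c, d, f, g}; □(p ∨ ¬◇p) there: c:F, d:F, f:F, g:F. ✗
b: successors {b, c, e, g}; □(p ∨ ¬◇p) there: b:F, c:F, e:T, g:F. ✗
c: successors {a, d, f}; □(p ∨ ¬◇p) there: a:F, d:F, f:F. ✗
d: successors {c, d, e}; □(p ∨ ¬◇p) there: c:F, d:F, e:T. ✗
e: no successors, so □□(p ∨ ¬◇p) holds vacuously. ✓
f: successors {b, c, f}; □(p ∨ ¬◇p) there: b:F, c:F, f:F. ✗
g: successors {c, d, e}; □(p ∨ ¬◇p) there: c:F, d:F, e:T. ✗
— 1 world.
For ◇□(¬p ∨ ¬□¬p):
a: successors {c, d, f, g}; □(¬p ∨ ¬□¬p) there: c:T, d:F, f:F, g:F. ✓
b: successors {b, c, e, g}; □(¬p ∨ ¬□¬p) there: b:F, c:T, e:T, g:F. ✓
c: successors {a, d, f}; □(¬p ∨ ¬□¬p) there: a:F, d:F, f:F. ✗
d: successors {c, d, e}; □(¬p ∨ ¬□¬p) there: c:T, d:F, e:T. ✓
e: no successors, so ◇□(¬p ∨ ¬□¬p) fails. ✗
f: successors {b, c, f}; □(¬p ∨ ¬□¬p) there: b:F, c:T, f:F. ✓
g: successors {c, d, e}; □(¬p ∨ ¬□¬p) there: c:T, d:F, e:T. ✓
— 5 worlds.

1 and 5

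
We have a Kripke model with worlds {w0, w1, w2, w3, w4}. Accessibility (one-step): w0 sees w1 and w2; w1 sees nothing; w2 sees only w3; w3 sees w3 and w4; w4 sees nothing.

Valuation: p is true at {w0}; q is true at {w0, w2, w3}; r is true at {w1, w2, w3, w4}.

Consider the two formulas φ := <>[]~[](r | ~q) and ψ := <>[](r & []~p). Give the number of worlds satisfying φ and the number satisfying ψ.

For <>[]~[](r | ~q):
w0: successors {w1, w2}; []~[](r | ~q) there: w1:T, w2:F. ✓
w1: no successors, so <>[]~[](r | ~q) fails. ✗
w2: successors {w3}; []~[](r | ~q) there: w3:F. ✗
w3: successors {w3, w4}; []~[](r | ~q) there: w3:F, w4:T. ✓
w4: no successors, so <>[]~[](r | ~q) fails. ✗
— 2 worlds.
For <>[](r & []~p):
w0: successors {w1, w2}; [](r & []~p) there: w1:T, w2:T. ✓
w1: no successors, so <>[](r & []~p) fails. ✗
w2: successors {w3}; [](r & []~p) there: w3:T. ✓
w3: successors {w3, w4}; [](r & []~p) there: w3:T, w4:T. ✓
w4: no successors, so <>[](r & []~p) fails. ✗
— 3 worlds.

2 and 3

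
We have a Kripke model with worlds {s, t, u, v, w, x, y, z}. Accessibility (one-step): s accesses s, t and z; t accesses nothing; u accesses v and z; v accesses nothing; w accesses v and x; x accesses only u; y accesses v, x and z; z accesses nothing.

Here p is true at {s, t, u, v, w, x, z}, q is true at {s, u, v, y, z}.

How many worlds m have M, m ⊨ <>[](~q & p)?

s: successors {s, t, z}; [](~q & p) there: s:F, t:T, z:T. ✓
t: no successors, so <>[](~q & p) fails. ✗
u: successors {v, z}; [](~q & p) there: v:T, z:T. ✓
v: no successors, so <>[](~q & p) fails. ✗
w: successors {v, x}; [](~q & p) there: v:T, x:F. ✓
x: successors {u}; [](~q & p) there: u:F. ✗
y: successors {v, x, z}; [](~q & p) there: v:T, x:F, z:T. ✓
z: no successors, so <>[](~q & p) fails. ✗
Satisfying worlds: {s, u, w, y}.

4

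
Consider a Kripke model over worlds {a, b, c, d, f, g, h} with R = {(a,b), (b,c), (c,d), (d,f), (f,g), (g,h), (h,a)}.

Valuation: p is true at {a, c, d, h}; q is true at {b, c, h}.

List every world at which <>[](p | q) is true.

a: successors {b}; [](p | q) there: b:T. ✓
b: successors {c}; [](p | q) there: c:T. ✓
c: successors {d}; [](p | q) there: d:F. ✗
d: successors {f}; [](p | q) there: f:F. ✗
f: successors {g}; [](p | q) there: g:T. ✓
g: successors {h}; [](p | q) there: h:T. ✓
h: successors {a}; [](p | q) there: a:T. ✓

{a, b, f, g, h}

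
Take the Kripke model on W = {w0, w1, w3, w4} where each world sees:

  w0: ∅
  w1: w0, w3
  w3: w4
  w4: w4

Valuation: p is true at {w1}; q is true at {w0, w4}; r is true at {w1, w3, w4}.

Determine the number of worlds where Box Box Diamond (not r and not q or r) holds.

4

w0: no successors, so Box Box Diamond (not r and not q or r) holds vacuously. ✓
w1: successors {w0, w3}; Box Diamond (not r and not q or r) there: w0:T, w3:T. ✓
w3: successors {w4}; Box Diamond (not r and not q or r) there: w4:T. ✓
w4: successors {w4}; Box Diamond (not r and not q or r) there: w4:T. ✓
Satisfying worlds: {w0, w1, w3, w4}.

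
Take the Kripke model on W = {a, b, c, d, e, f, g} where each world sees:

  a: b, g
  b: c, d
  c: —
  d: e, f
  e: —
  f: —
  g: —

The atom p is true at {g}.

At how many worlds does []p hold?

a: successors {b, g}; p there: b:F, g:T. ✗
b: successors {c, d}; p there: c:F, d:F. ✗
c: no successors, so []p holds vacuously. ✓
d: successors {e, f}; p there: e:F, f:F. ✗
e: no successors, so []p holds vacuously. ✓
f: no successors, so []p holds vacuously. ✓
g: no successors, so []p holds vacuously. ✓
Satisfying worlds: {c, e, f, g}.

4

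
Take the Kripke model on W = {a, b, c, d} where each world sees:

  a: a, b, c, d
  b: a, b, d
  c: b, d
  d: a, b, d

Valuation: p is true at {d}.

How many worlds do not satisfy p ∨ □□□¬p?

a: p is F, □□□¬p is F. ✗
b: p is F, □□□¬p is F. ✗
c: p is F, □□□¬p is F. ✗
d: p is T, □□□¬p is F. ✓
Satisfying worlds: {d}.
So p ∨ □□□¬p fails at the other 3 worlds.

3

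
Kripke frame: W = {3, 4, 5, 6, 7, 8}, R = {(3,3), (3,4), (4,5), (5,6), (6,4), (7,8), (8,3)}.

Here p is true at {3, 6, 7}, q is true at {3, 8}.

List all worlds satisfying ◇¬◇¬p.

3: successors {3, 4}; ¬◇¬p there: 3:F, 4:F. ✗
4: successors {5}; ¬◇¬p there: 5:T. ✓
5: successors {6}; ¬◇¬p there: 6:F. ✗
6: successors {4}; ¬◇¬p there: 4:F. ✗
7: successors {8}; ¬◇¬p there: 8:T. ✓
8: successors {3}; ¬◇¬p there: 3:F. ✗

{4, 7}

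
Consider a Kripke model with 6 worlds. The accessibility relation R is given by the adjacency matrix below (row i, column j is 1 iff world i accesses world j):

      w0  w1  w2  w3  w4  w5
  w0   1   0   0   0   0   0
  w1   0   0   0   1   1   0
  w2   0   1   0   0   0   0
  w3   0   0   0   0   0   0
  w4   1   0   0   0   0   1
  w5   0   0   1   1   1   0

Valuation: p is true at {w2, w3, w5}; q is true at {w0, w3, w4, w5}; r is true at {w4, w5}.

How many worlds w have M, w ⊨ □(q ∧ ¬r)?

2

w0: successors {w0}; q ∧ ¬r there: w0:T. ✓
w1: successors {w3, w4}; q ∧ ¬r there: w3:T, w4:F. ✗
w2: successors {w1}; q ∧ ¬r there: w1:F. ✗
w3: no successors, so □(q ∧ ¬r) holds vacuously. ✓
w4: successors {w0, w5}; q ∧ ¬r there: w0:T, w5:F. ✗
w5: successors {w2, w3, w4}; q ∧ ¬r there: w2:F, w3:T, w4:F. ✗
Satisfying worlds: {w0, w3}.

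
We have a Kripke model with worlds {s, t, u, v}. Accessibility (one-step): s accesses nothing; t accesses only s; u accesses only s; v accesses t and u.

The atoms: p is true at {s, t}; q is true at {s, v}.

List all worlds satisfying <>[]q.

{t, u, v}

s: no successors, so <>[]q fails. ✗
t: successors {s}; []q there: s:T. ✓
u: successors {s}; []q there: s:T. ✓
v: successors {t, u}; []q there: t:T, u:T. ✓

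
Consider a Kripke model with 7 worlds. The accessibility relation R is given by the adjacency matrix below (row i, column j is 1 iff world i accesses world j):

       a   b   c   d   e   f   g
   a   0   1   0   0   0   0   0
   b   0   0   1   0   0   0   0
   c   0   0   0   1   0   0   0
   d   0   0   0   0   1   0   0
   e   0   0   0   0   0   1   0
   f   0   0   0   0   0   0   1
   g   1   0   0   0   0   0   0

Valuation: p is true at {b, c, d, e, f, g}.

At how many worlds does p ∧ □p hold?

a: p is F, □p is T. ✗
b: p is T, □p is T. ✓
c: p is T, □p is T. ✓
d: p is T, □p is T. ✓
e: p is T, □p is T. ✓
f: p is T, □p is T. ✓
g: p is T, □p is F. ✗
Satisfying worlds: {b, c, d, e, f}.

5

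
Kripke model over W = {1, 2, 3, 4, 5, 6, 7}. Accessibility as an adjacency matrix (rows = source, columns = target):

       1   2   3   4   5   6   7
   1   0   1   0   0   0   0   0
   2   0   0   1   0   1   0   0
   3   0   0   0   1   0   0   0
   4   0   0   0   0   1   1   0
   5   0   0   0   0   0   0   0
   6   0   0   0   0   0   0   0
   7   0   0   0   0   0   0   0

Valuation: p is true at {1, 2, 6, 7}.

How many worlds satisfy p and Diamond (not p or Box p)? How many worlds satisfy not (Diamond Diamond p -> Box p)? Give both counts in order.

1 and 1

For p and Diamond (not p or Box p):
1: p is T, Diamond (not p or Box p) is F. ✗
2: p is T, Diamond (not p or Box p) is T. ✓
3: p is F, Diamond (not p or Box p) is T. ✗
4: p is F, Diamond (not p or Box p) is T. ✗
5: p is F, Diamond (not p or Box p) is F. ✗
6: p is T, Diamond (not p or Box p) is F. ✗
7: p is T, Diamond (not p or Box p) is F. ✗
— 1 world.
For not (Diamond Diamond p -> Box p):
1: Diamond Diamond p -> Box p is T. ✗
2: Diamond Diamond p -> Box p is T. ✗
3: Diamond Diamond p -> Box p is F. ✓
4: Diamond Diamond p -> Box p is T. ✗
5: Diamond Diamond p -> Box p is T. ✗
6: Diamond Diamond p -> Box p is T. ✗
7: Diamond Diamond p -> Box p is T. ✗
— 1 world.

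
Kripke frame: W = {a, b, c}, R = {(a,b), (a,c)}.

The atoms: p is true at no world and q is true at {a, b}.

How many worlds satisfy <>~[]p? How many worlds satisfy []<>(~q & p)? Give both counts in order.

0 and 2

For <>~[]p:
a: successors {b, c}; ~[]p there: b:F, c:F. ✗
b: no successors, so <>~[]p fails. ✗
c: no successors, so <>~[]p fails. ✗
— 0 worlds.
For []<>(~q & p):
a: successors {b, c}; <>(~q & p) there: b:F, c:F. ✗
b: no successors, so []<>(~q & p) holds vacuously. ✓
c: no successors, so []<>(~q & p) holds vacuously. ✓
— 2 worlds.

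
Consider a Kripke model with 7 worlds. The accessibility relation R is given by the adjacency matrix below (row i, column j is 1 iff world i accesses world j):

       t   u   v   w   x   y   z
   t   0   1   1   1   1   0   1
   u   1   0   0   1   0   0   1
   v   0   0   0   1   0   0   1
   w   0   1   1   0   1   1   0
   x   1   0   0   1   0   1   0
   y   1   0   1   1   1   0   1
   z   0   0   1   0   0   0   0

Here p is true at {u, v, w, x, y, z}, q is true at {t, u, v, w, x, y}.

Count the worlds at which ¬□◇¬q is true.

t: □◇¬q is F. ✓
u: □◇¬q is F. ✓
v: □◇¬q is F. ✓
w: □◇¬q is F. ✓
x: □◇¬q is F. ✓
y: □◇¬q is F. ✓
z: □◇¬q is T. ✗
Satisfying worlds: {t, u, v, w, x, y}.

6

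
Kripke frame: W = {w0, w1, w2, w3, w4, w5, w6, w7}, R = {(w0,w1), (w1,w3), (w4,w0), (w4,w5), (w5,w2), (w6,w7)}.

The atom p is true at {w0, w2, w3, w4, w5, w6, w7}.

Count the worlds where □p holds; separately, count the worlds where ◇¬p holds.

For □p:
w0: successors {w1}; p there: w1:F. ✗
w1: successors {w3}; p there: w3:T. ✓
w2: no successors, so □p holds vacuously. ✓
w3: no successors, so □p holds vacuously. ✓
w4: successors {w0, w5}; p there: w0:T, w5:T. ✓
w5: successors {w2}; p there: w2:T. ✓
w6: successors {w7}; p there: w7:T. ✓
w7: no successors, so □p holds vacuously. ✓
— 7 worlds.
For ◇¬p:
w0: successors {w1}; ¬p there: w1:T. ✓
w1: successors {w3}; ¬p there: w3:F. ✗
w2: no successors, so ◇¬p fails. ✗
w3: no successors, so ◇¬p fails. ✗
w4: successors {w0, w5}; ¬p there: w0:F, w5:F. ✗
w5: successors {w2}; ¬p there: w2:F. ✗
w6: successors {w7}; ¬p there: w7:F. ✗
w7: no successors, so ◇¬p fails. ✗
— 1 world.

7 and 1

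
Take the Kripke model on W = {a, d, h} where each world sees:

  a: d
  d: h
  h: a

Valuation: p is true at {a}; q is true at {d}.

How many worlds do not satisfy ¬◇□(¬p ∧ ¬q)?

a: ◇□(¬p ∧ ¬q) is T. ✗
d: ◇□(¬p ∧ ¬q) is F. ✓
h: ◇□(¬p ∧ ¬q) is F. ✓
Satisfying worlds: {d, h}.
So ¬◇□(¬p ∧ ¬q) fails at the other 1 world.

1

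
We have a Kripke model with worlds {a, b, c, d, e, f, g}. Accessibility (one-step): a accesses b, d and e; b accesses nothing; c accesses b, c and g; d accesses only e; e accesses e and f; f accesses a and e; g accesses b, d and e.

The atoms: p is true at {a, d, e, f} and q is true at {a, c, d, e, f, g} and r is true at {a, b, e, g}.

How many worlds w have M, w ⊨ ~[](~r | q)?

a: [](~r | q) is F. ✓
b: [](~r | q) is T. ✗
c: [](~r | q) is F. ✓
d: [](~r | q) is T. ✗
e: [](~r | q) is T. ✗
f: [](~r | q) is T. ✗
g: [](~r | q) is F. ✓
Satisfying worlds: {a, c, g}.

3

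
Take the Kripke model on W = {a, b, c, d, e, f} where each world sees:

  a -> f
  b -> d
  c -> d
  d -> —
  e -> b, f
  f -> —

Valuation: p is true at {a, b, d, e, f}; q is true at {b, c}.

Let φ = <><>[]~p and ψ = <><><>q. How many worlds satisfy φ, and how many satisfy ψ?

1 and 0

For <><>[]~p:
a: successors {f}; <>[]~p there: f:F. ✗
b: successors {d}; <>[]~p there: d:F. ✗
c: successors {d}; <>[]~p there: d:F. ✗
d: no successors, so <><>[]~p fails. ✗
e: successors {b, f}; <>[]~p there: b:T, f:F. ✓
f: no successors, so <><>[]~p fails. ✗
— 1 world.
For <><><>q:
a: successors {f}; <><>q there: f:F. ✗
b: successors {d}; <><>q there: d:F. ✗
c: successors {d}; <><>q there: d:F. ✗
d: no successors, so <><><>q fails. ✗
e: successors {b, f}; <><>q there: b:F, f:F. ✗
f: no successors, so <><><>q fails. ✗
— 0 worlds.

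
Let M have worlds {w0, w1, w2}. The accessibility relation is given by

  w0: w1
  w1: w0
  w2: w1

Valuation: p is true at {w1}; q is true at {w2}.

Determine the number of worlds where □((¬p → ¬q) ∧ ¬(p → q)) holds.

2

w0: successors {w1}; (¬p → ¬q) ∧ ¬(p → q) there: w1:T. ✓
w1: successors {w0}; (¬p → ¬q) ∧ ¬(p → q) there: w0:F. ✗
w2: successors {w1}; (¬p → ¬q) ∧ ¬(p → q) there: w1:T. ✓
Satisfying worlds: {w0, w2}.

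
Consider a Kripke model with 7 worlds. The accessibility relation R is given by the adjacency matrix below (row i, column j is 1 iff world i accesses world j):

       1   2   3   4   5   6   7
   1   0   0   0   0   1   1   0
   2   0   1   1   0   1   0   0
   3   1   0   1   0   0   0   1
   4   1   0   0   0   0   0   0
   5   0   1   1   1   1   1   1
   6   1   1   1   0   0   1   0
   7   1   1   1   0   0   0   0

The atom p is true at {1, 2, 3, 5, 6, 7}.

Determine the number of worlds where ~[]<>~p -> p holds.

1: ~[]<>~p is T, p is T. ✓
2: ~[]<>~p is T, p is T. ✓
3: ~[]<>~p is T, p is T. ✓
4: ~[]<>~p is T, p is F. ✗
5: ~[]<>~p is T, p is T. ✓
6: ~[]<>~p is T, p is T. ✓
7: ~[]<>~p is T, p is T. ✓
Satisfying worlds: {1, 2, 3, 5, 6, 7}.

6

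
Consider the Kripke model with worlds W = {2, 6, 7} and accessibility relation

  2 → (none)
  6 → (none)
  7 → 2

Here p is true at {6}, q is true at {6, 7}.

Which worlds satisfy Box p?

{2, 6}

2: no successors, so Box p holds vacuously. ✓
6: no successors, so Box p holds vacuously. ✓
7: successors {2}; p there: 2:F. ✗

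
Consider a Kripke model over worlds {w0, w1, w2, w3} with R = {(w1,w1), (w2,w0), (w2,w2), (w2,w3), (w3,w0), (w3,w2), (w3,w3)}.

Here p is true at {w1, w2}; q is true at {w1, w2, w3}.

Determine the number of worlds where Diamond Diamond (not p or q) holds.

3

w0: no successors, so Diamond Diamond (not p or q) fails. ✗
w1: successors {w1}; Diamond (not p or q) there: w1:T. ✓
w2: successors {w0, w2, w3}; Diamond (not p or q) there: w0:F, w2:T, w3:T. ✓
w3: successors {w0, w2, w3}; Diamond (not p or q) there: w0:F, w2:T, w3:T. ✓
Satisfying worlds: {w1, w2, w3}.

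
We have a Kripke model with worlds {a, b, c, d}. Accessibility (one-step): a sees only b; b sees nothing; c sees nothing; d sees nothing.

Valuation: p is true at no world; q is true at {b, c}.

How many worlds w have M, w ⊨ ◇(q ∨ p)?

1

a: successors {b}; q ∨ p there: b:T. ✓
b: no successors, so ◇(q ∨ p) fails. ✗
c: no successors, so ◇(q ∨ p) fails. ✗
d: no successors, so ◇(q ∨ p) fails. ✗
Satisfying worlds: {a}.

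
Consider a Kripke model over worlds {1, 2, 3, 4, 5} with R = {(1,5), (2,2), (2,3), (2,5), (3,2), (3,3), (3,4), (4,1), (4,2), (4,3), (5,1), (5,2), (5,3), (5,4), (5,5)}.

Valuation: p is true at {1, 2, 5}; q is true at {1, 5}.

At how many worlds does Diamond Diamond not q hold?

5

1: successors {5}; Diamond not q there: 5:T. ✓
2: successors {2, 3, 5}; Diamond not q there: 2:T, 3:T, 5:T. ✓
3: successors {2, 3, 4}; Diamond not q there: 2:T, 3:T, 4:T. ✓
4: successors {1, 2, 3}; Diamond not q there: 1:F, 2:T, 3:T. ✓
5: successors {1, 2, 3, 4, 5}; Diamond not q there: 1:F, 2:T, 3:T, 4:T, 5:T. ✓
Satisfying worlds: {1, 2, 3, 4, 5}.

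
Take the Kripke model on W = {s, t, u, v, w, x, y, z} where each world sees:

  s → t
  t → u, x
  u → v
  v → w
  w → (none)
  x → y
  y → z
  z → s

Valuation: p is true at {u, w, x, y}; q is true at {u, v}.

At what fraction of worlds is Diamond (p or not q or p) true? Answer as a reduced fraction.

s: successors {t}; p or not q or p there: t:T. ✓
t: successors {u, x}; p or not q or p there: u:T, x:T. ✓
u: successors {v}; p or not q or p there: v:F. ✗
v: successors {w}; p or not q or p there: w:T. ✓
w: no successors, so Diamond (p or not q or p) fails. ✗
x: successors {y}; p or not q or p there: y:T. ✓
y: successors {z}; p or not q or p there: z:T. ✓
z: successors {s}; p or not q or p there: s:T. ✓
That's 6 of 8 worlds, so 6/8 = 3/4.

3/4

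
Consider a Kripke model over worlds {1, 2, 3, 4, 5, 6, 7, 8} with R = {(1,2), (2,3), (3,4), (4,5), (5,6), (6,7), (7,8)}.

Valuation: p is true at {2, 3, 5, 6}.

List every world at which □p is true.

1: successors {2}; p there: 2:T. ✓
2: successors {3}; p there: 3:T. ✓
3: successors {4}; p there: 4:F. ✗
4: successors {5}; p there: 5:T. ✓
5: successors {6}; p there: 6:T. ✓
6: successors {7}; p there: 7:F. ✗
7: successors {8}; p there: 8:F. ✗
8: no successors, so □p holds vacuously. ✓

{1, 2, 4, 5, 8}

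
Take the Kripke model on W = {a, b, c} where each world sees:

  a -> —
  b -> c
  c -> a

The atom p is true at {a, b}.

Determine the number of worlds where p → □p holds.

2

a: p is T, □p is T. ✓
b: p is T, □p is F. ✗
c: p is F, □p is T. ✓
Satisfying worlds: {a, c}.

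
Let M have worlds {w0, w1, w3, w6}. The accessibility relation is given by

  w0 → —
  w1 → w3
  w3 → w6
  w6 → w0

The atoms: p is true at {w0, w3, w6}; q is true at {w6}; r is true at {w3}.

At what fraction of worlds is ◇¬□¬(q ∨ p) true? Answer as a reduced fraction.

w0: no successors, so ◇¬□¬(q ∨ p) fails. ✗
w1: successors {w3}; ¬□¬(q ∨ p) there: w3:T. ✓
w3: successors {w6}; ¬□¬(q ∨ p) there: w6:T. ✓
w6: successors {w0}; ¬□¬(q ∨ p) there: w0:F. ✗
That's 2 of 4 worlds, so 2/4 = 1/2.

1/2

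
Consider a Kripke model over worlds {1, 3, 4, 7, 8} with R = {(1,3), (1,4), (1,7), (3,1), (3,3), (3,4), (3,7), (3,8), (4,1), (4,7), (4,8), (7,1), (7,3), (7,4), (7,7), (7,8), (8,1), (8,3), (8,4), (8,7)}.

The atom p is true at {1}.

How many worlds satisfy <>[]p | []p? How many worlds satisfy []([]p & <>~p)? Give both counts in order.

For <>[]p | []p:
1: <>[]p is F, []p is F. ✗
3: <>[]p is F, []p is F. ✗
4: <>[]p is F, []p is F. ✗
7: <>[]p is F, []p is F. ✗
8: <>[]p is F, []p is F. ✗
— 0 worlds.
For []([]p & <>~p):
1: successors {3, 4, 7}; []p & <>~p there: 3:F, 4:F, 7:F. ✗
3: successors {1, 3, 4, 7, 8}; []p & <>~p there: 1:F, 3:F, 4:F, 7:F, 8:F. ✗
4: successors {1, 7, 8}; []p & <>~p there: 1:F, 7:F, 8:F. ✗
7: successors {1, 3, 4, 7, 8}; []p & <>~p there: 1:F, 3:F, 4:F, 7:F, 8:F. ✗
8: successors {1, 3, 4, 7}; []p & <>~p there: 1:F, 3:F, 4:F, 7:F. ✗
— 0 worlds.

0 and 0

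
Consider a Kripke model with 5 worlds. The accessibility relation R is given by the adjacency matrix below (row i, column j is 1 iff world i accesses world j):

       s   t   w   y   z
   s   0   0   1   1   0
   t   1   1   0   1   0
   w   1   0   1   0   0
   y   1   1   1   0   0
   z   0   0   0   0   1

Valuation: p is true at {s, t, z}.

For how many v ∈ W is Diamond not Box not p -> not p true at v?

2

s: Diamond not Box not p is T, not p is F. ✗
t: Diamond not Box not p is T, not p is F. ✗
w: Diamond not Box not p is T, not p is T. ✓
y: Diamond not Box not p is T, not p is T. ✓
z: Diamond not Box not p is T, not p is F. ✗
Satisfying worlds: {w, y}.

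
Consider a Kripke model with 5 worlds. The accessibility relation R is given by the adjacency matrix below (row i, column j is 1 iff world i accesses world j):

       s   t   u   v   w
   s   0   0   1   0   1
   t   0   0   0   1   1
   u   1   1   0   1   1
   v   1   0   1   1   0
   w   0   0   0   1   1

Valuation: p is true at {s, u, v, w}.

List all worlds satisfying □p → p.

s: □p is T, p is T. ✓
t: □p is T, p is F. ✗
u: □p is F, p is T. ✓
v: □p is T, p is T. ✓
w: □p is T, p is T. ✓

{s, u, v, w}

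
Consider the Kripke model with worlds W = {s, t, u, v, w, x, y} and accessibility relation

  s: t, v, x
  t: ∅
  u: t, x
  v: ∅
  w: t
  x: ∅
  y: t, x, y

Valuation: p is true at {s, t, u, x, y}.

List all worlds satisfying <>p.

{s, u, w, y}

s: successors {t, v, x}; p there: t:T, v:F, x:T. ✓
t: no successors, so <>p fails. ✗
u: successors {t, x}; p there: t:T, x:T. ✓
v: no successors, so <>p fails. ✗
w: successors {t}; p there: t:T. ✓
x: no successors, so <>p fails. ✗
y: successors {t, x, y}; p there: t:T, x:T, y:T. ✓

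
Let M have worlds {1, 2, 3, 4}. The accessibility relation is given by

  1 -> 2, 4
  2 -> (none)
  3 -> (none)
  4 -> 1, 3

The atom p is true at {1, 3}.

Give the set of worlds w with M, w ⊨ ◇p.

{4}

1: successors {2, 4}; p there: 2:F, 4:F. ✗
2: no successors, so ◇p fails. ✗
3: no successors, so ◇p fails. ✗
4: successors {1, 3}; p there: 1:T, 3:T. ✓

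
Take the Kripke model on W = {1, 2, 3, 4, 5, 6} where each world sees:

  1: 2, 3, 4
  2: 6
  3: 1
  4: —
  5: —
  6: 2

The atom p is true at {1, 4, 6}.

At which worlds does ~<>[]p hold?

{2, 3, 4, 5}

1: <>[]p is T. ✗
2: <>[]p is F. ✓
3: <>[]p is F. ✓
4: <>[]p is F. ✓
5: <>[]p is F. ✓
6: <>[]p is T. ✗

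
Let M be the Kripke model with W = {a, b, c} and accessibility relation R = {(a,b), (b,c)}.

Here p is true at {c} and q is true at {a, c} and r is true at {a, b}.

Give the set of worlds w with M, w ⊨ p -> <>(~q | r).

{a, b}

a: p is F, <>(~q | r) is T. ✓
b: p is F, <>(~q | r) is F. ✓
c: p is T, <>(~q | r) is F. ✗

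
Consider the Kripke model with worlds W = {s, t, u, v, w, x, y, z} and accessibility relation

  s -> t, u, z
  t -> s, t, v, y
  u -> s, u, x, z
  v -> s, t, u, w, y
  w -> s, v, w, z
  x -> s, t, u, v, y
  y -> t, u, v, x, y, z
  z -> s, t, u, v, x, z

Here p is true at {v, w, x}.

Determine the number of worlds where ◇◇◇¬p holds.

8

s: successors {t, u, z}; ◇◇¬p there: t:T, u:T, z:T. ✓
t: successors {s, t, v, y}; ◇◇¬p there: s:T, t:T, v:T, y:T. ✓
u: successors {s, u, x, z}; ◇◇¬p there: s:T, u:T, x:T, z:T. ✓
v: successors {s, t, u, w, y}; ◇◇¬p there: s:T, t:T, u:T, w:T, y:T. ✓
w: successors {s, v, w, z}; ◇◇¬p there: s:T, v:T, w:T, z:T. ✓
x: successors {s, t, u, v, y}; ◇◇¬p there: s:T, t:T, u:T, v:T, y:T. ✓
y: successors {t, u, v, x, y, z}; ◇◇¬p there: t:T, u:T, v:T, x:T, y:T, z:T. ✓
z: successors {s, t, u, v, x, z}; ◇◇¬p there: s:T, t:T, u:T, v:T, x:T, z:T. ✓
Satisfying worlds: {s, t, u, v, w, x, y, z}.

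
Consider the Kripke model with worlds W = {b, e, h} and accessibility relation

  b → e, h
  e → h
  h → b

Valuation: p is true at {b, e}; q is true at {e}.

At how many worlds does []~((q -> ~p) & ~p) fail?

2

b: successors {e, h}; ~((q -> ~p) & ~p) there: e:T, h:F. ✗
e: successors {h}; ~((q -> ~p) & ~p) there: h:F. ✗
h: successors {b}; ~((q -> ~p) & ~p) there: b:T. ✓
Satisfying worlds: {h}.
So []~((q -> ~p) & ~p) fails at the other 2 worlds.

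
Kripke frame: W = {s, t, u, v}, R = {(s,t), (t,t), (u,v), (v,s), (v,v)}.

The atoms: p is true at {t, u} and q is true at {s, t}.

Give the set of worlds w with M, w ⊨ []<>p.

s: successors {t}; <>p there: t:T. ✓
t: successors {t}; <>p there: t:T. ✓
u: successors {v}; <>p there: v:F. ✗
v: successors {s, v}; <>p there: s:T, v:F. ✗

{s, t}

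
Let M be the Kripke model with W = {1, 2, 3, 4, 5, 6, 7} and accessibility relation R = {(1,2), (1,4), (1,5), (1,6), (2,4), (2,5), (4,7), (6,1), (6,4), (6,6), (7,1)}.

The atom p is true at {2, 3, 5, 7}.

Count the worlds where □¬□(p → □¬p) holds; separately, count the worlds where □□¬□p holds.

For □¬□(p → □¬p):
1: successors {2, 4, 5, 6}; ¬□(p → □¬p) there: 2:F, 4:F, 5:F, 6:F. ✗
2: successors {4, 5}; ¬□(p → □¬p) there: 4:F, 5:F. ✗
3: no successors, so □¬□(p → □¬p) holds vacuously. ✓
4: successors {7}; ¬□(p → □¬p) there: 7:F. ✗
5: no successors, so □¬□(p → □¬p) holds vacuously. ✓
6: successors {1, 4, 6}; ¬□(p → □¬p) there: 1:T, 4:F, 6:F. ✗
7: successors {1}; ¬□(p → □¬p) there: 1:T. ✓
— 3 worlds.
For □□¬□p:
1: successors {2, 4, 5, 6}; □¬□p there: 2:F, 4:T, 5:T, 6:F. ✗
2: successors {4, 5}; □¬□p there: 4:T, 5:T. ✓
3: no successors, so □□¬□p holds vacuously. ✓
4: successors {7}; □¬□p there: 7:T. ✓
5: no successors, so □□¬□p holds vacuously. ✓
6: successors {1, 4, 6}; □¬□p there: 1:F, 4:T, 6:F. ✗
7: successors {1}; □¬□p there: 1:F. ✗
— 4 worlds.

3 and 4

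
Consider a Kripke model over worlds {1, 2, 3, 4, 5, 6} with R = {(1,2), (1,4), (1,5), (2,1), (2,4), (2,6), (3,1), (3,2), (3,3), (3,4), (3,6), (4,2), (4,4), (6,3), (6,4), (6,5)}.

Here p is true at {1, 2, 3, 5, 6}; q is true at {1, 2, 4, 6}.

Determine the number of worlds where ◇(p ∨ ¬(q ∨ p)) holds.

1: successors {2, 4, 5}; p ∨ ¬(q ∨ p) there: 2:T, 4:F, 5:T. ✓
2: successors {1, 4, 6}; p ∨ ¬(q ∨ p) there: 1:T, 4:F, 6:T. ✓
3: successors {1, 2, 3, 4, 6}; p ∨ ¬(q ∨ p) there: 1:T, 2:T, 3:T, 4:F, 6:T. ✓
4: successors {2, 4}; p ∨ ¬(q ∨ p) there: 2:T, 4:F. ✓
5: no successors, so ◇(p ∨ ¬(q ∨ p)) fails. ✗
6: successors {3, 4, 5}; p ∨ ¬(q ∨ p) there: 3:T, 4:F, 5:T. ✓
Satisfying worlds: {1, 2, 3, 4, 6}.

5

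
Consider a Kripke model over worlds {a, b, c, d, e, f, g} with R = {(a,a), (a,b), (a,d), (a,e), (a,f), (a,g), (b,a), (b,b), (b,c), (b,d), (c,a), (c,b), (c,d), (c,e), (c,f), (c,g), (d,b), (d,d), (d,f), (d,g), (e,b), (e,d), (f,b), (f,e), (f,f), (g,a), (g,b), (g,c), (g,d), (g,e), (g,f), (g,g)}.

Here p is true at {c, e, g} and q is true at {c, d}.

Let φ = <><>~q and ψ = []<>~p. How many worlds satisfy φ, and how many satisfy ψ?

7 and 7

For <><>~q:
a: successors {a, b, d, e, f, g}; <>~q there: a:T, b:T, d:T, e:T, f:T, g:T. ✓
b: successors {a, b, c, d}; <>~q there: a:T, b:T, c:T, d:T. ✓
c: successors {a, b, d, e, f, g}; <>~q there: a:T, b:T, d:T, e:T, f:T, g:T. ✓
d: successors {b, d, f, g}; <>~q there: b:T, d:T, f:T, g:T. ✓
e: successors {b, d}; <>~q there: b:T, d:T. ✓
f: successors {b, e, f}; <>~q there: b:T, e:T, f:T. ✓
g: successors {a, b, c, d, e, f, g}; <>~q there: a:T, b:T, c:T, d:T, e:T, f:T, g:T. ✓
— 7 worlds.
For []<>~p:
a: successors {a, b, d, e, f, g}; <>~p there: a:T, b:T, d:T, e:T, f:T, g:T. ✓
b: successors {a, b, c, d}; <>~p there: a:T, b:T, c:T, d:T. ✓
c: successors {a, b, d, e, f, g}; <>~p there: a:T, b:T, d:T, e:T, f:T, g:T. ✓
d: successors {b, d, f, g}; <>~p there: b:T, d:T, f:T, g:T. ✓
e: successors {b, d}; <>~p there: b:T, d:T. ✓
f: successors {b, e, f}; <>~p there: b:T, e:T, f:T. ✓
g: successors {a, b, c, d, e, f, g}; <>~p there: a:T, b:T, c:T, d:T, e:T, f:T, g:T. ✓
— 7 worlds.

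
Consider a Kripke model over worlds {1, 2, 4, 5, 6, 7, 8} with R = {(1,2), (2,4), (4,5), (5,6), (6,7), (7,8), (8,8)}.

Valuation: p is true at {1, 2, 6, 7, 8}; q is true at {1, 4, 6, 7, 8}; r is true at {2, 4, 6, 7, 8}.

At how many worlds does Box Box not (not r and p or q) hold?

1

1: successors {2}; Box not (not r and p or q) there: 2:F. ✗
2: successors {4}; Box not (not r and p or q) there: 4:T. ✓
4: successors {5}; Box not (not r and p or q) there: 5:F. ✗
5: successors {6}; Box not (not r and p or q) there: 6:F. ✗
6: successors {7}; Box not (not r and p or q) there: 7:F. ✗
7: successors {8}; Box not (not r and p or q) there: 8:F. ✗
8: successors {8}; Box not (not r and p or q) there: 8:F. ✗
Satisfying worlds: {2}.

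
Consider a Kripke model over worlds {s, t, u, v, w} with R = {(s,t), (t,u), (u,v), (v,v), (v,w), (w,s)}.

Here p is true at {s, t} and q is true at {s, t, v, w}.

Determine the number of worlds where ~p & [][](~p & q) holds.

1

s: ~p is F, [][](~p & q) is F. ✗
t: ~p is F, [][](~p & q) is T. ✗
u: ~p is T, [][](~p & q) is T. ✓
v: ~p is T, [][](~p & q) is F. ✗
w: ~p is T, [][](~p & q) is F. ✗
Satisfying worlds: {u}.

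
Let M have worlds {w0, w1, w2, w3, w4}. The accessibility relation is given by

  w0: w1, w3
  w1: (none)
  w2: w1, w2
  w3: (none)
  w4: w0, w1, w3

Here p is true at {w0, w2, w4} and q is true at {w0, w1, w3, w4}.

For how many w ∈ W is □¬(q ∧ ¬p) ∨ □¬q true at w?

w0: □¬(q ∧ ¬p) is F, □¬q is F. ✗
w1: □¬(q ∧ ¬p) is T, □¬q is T. ✓
w2: □¬(q ∧ ¬p) is F, □¬q is F. ✗
w3: □¬(q ∧ ¬p) is T, □¬q is T. ✓
w4: □¬(q ∧ ¬p) is F, □¬q is F. ✗
Satisfying worlds: {w1, w3}.

2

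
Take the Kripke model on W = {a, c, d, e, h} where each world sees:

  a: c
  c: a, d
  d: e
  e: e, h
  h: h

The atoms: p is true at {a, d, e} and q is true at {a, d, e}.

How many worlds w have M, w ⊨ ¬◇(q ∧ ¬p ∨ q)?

2

a: ◇(q ∧ ¬p ∨ q) is F. ✓
c: ◇(q ∧ ¬p ∨ q) is T. ✗
d: ◇(q ∧ ¬p ∨ q) is T. ✗
e: ◇(q ∧ ¬p ∨ q) is T. ✗
h: ◇(q ∧ ¬p ∨ q) is F. ✓
Satisfying worlds: {a, h}.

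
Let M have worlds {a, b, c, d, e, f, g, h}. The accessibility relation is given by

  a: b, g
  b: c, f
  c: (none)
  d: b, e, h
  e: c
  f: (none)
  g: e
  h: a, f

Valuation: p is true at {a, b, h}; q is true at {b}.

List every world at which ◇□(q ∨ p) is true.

a: successors {b, g}; □(q ∨ p) there: b:F, g:F. ✗
b: successors {c, f}; □(q ∨ p) there: c:T, f:T. ✓
c: no successors, so ◇□(q ∨ p) fails. ✗
d: successors {b, e, h}; □(q ∨ p) there: b:F, e:F, h:F. ✗
e: successors {c}; □(q ∨ p) there: c:T. ✓
f: no successors, so ◇□(q ∨ p) fails. ✗
g: successors {e}; □(q ∨ p) there: e:F. ✗
h: successors {a, f}; □(q ∨ p) there: a:F, f:T. ✓

{b, e, h}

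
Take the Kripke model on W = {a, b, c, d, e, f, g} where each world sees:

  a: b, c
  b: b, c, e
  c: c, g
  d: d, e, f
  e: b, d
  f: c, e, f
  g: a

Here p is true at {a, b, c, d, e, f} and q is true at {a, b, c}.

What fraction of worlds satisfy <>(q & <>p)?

6/7

a: successors {b, c}; q & <>p there: b:T, c:T. ✓
b: successors {b, c, e}; q & <>p there: b:T, c:T, e:F. ✓
c: successors {c, g}; q & <>p there: c:T, g:F. ✓
d: successors {d, e, f}; q & <>p there: d:F, e:F, f:F. ✗
e: successors {b, d}; q & <>p there: b:T, d:F. ✓
f: successors {c, e, f}; q & <>p there: c:T, e:F, f:F. ✓
g: successors {a}; q & <>p there: a:T. ✓
That's 6 of 7 worlds, so 6/7.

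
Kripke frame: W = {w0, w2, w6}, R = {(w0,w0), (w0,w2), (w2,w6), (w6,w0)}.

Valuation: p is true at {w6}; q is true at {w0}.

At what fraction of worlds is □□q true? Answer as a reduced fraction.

w0: successors {w0, w2}; □q there: w0:F, w2:F. ✗
w2: successors {w6}; □q there: w6:T. ✓
w6: successors {w0}; □q there: w0:F. ✗
That's 1 of 3 worlds, so 1/3.

1/3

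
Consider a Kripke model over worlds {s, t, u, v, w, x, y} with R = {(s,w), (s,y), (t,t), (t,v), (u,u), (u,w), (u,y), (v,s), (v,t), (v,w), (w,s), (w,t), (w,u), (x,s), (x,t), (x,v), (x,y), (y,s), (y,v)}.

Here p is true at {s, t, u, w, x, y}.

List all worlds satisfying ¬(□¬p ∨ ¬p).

s: □¬p ∨ ¬p is F. ✓
t: □¬p ∨ ¬p is F. ✓
u: □¬p ∨ ¬p is F. ✓
v: □¬p ∨ ¬p is T. ✗
w: □¬p ∨ ¬p is F. ✓
x: □¬p ∨ ¬p is F. ✓
y: □¬p ∨ ¬p is F. ✓

{s, t, u, w, x, y}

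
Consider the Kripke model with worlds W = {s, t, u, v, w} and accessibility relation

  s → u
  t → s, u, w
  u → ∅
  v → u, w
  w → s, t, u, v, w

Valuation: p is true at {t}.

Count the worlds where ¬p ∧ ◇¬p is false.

s: ¬p is T, ◇¬p is T. ✓
t: ¬p is F, ◇¬p is T. ✗
u: ¬p is T, ◇¬p is F. ✗
v: ¬p is T, ◇¬p is T. ✓
w: ¬p is T, ◇¬p is T. ✓
Satisfying worlds: {s, v, w}.
So ¬p ∧ ◇¬p fails at the other 2 worlds.

2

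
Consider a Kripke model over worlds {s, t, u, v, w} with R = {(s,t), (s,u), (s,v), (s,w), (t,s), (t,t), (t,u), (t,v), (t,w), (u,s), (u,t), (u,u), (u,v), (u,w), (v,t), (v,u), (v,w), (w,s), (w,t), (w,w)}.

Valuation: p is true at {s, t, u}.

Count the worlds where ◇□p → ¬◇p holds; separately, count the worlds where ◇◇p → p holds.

5 and 3

For ◇□p → ¬◇p:
s: ◇□p is F, ¬◇p is F. ✓
t: ◇□p is F, ¬◇p is F. ✓
u: ◇□p is F, ¬◇p is F. ✓
v: ◇□p is F, ¬◇p is F. ✓
w: ◇□p is F, ¬◇p is F. ✓
— 5 worlds.
For ◇◇p → p:
s: ◇◇p is T, p is T. ✓
t: ◇◇p is T, p is T. ✓
u: ◇◇p is T, p is T. ✓
v: ◇◇p is T, p is F. ✗
w: ◇◇p is T, p is F. ✗
— 3 worlds.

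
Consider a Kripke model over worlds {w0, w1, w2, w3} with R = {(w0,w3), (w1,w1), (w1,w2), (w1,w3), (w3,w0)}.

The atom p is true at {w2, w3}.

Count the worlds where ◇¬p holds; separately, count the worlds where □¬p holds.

2 and 2

For ◇¬p:
w0: successors {w3}; ¬p there: w3:F. ✗
w1: successors {w1, w2, w3}; ¬p there: w1:T, w2:F, w3:F. ✓
w2: no successors, so ◇¬p fails. ✗
w3: successors {w0}; ¬p there: w0:T. ✓
— 2 worlds.
For □¬p:
w0: successors {w3}; ¬p there: w3:F. ✗
w1: successors {w1, w2, w3}; ¬p there: w1:T, w2:F, w3:F. ✗
w2: no successors, so □¬p holds vacuously. ✓
w3: successors {w0}; ¬p there: w0:T. ✓
— 2 worlds.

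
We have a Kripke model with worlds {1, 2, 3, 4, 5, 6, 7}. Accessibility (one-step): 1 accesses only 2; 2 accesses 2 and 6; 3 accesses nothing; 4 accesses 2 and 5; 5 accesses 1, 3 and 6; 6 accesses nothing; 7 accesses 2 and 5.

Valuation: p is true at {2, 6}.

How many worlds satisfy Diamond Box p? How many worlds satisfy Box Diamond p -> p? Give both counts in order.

5 and 3

For Diamond Box p:
1: successors {2}; Box p there: 2:T. ✓
2: successors {2, 6}; Box p there: 2:T, 6:T. ✓
3: no successors, so Diamond Box p fails. ✗
4: successors {2, 5}; Box p there: 2:T, 5:F. ✓
5: successors {1, 3, 6}; Box p there: 1:T, 3:T, 6:T. ✓
6: no successors, so Diamond Box p fails. ✗
7: successors {2, 5}; Box p there: 2:T, 5:F. ✓
— 5 worlds.
For Box Diamond p -> p:
1: Box Diamond p is T, p is F. ✗
2: Box Diamond p is F, p is T. ✓
3: Box Diamond p is T, p is F. ✗
4: Box Diamond p is T, p is F. ✗
5: Box Diamond p is F, p is F. ✓
6: Box Diamond p is T, p is T. ✓
7: Box Diamond p is T, p is F. ✗
— 3 worlds.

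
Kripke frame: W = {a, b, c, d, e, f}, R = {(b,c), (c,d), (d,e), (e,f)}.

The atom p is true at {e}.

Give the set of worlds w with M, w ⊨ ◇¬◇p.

{b, d, e}

a: no successors, so ◇¬◇p fails. ✗
b: successors {c}; ¬◇p there: c:T. ✓
c: successors {d}; ¬◇p there: d:F. ✗
d: successors {e}; ¬◇p there: e:T. ✓
e: successors {f}; ¬◇p there: f:T. ✓
f: no successors, so ◇¬◇p fails. ✗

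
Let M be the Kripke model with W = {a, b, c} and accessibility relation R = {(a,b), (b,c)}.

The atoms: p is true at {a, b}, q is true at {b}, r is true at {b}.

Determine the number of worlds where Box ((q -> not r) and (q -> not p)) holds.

2

a: successors {b}; (q -> not r) and (q -> not p) there: b:F. ✗
b: successors {c}; (q -> not r) and (q -> not p) there: c:T. ✓
c: no successors, so Box ((q -> not r) and (q -> not p)) holds vacuously. ✓
Satisfying worlds: {b, c}.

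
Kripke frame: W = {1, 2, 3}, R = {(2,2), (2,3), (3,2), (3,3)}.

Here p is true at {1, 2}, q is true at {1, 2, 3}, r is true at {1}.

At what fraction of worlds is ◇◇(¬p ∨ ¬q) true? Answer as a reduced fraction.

2/3

1: no successors, so ◇◇(¬p ∨ ¬q) fails. ✗
2: successors {2, 3}; ◇(¬p ∨ ¬q) there: 2:T, 3:T. ✓
3: successors {2, 3}; ◇(¬p ∨ ¬q) there: 2:T, 3:T. ✓
That's 2 of 3 worlds, so 2/3.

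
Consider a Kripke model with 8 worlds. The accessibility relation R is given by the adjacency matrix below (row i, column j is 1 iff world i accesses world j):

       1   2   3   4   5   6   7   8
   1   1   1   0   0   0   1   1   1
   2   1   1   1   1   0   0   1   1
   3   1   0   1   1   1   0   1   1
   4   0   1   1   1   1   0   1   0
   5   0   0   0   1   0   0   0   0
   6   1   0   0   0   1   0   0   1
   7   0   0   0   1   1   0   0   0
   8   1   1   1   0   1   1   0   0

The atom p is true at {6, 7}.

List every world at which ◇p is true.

1: successors {1, 2, 6, 7, 8}; p there: 1:F, 2:F, 6:T, 7:T, 8:F. ✓
2: successors {1, 2, 3, 4, 7, 8}; p there: 1:F, 2:F, 3:F, 4:F, 7:T, 8:F. ✓
3: successors {1, 3, 4, 5, 7, 8}; p there: 1:F, 3:F, 4:F, 5:F, 7:T, 8:F. ✓
4: successors {2, 3, 4, 5, 7}; p there: 2:F, 3:F, 4:F, 5:F, 7:T. ✓
5: successors {4}; p there: 4:F. ✗
6: successors {1, 5, 8}; p there: 1:F, 5:F, 8:F. ✗
7: successors {4, 5}; p there: 4:F, 5:F. ✗
8: successors {1, 2, 3, 5, 6}; p there: 1:F, 2:F, 3:F, 5:F, 6:T. ✓

{1, 2, 3, 4, 8}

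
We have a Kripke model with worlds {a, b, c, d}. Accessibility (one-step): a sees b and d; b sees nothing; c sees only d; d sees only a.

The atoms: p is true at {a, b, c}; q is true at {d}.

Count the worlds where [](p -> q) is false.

a: successors {b, d}; p -> q there: b:F, d:T. ✗
b: no successors, so [](p -> q) holds vacuously. ✓
c: successors {d}; p -> q there: d:T. ✓
d: successors {a}; p -> q there: a:F. ✗
Satisfying worlds: {b, c}.
So [](p -> q) fails at the other 2 worlds.

2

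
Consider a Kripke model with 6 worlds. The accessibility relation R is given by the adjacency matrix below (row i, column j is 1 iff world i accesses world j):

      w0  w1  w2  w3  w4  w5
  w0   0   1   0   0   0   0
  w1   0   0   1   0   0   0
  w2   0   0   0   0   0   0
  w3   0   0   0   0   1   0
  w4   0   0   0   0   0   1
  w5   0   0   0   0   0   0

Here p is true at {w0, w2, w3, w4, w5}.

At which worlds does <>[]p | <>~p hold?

w0: <>[]p is T, <>~p is T. ✓
w1: <>[]p is T, <>~p is F. ✓
w2: <>[]p is F, <>~p is F. ✗
w3: <>[]p is T, <>~p is F. ✓
w4: <>[]p is T, <>~p is F. ✓
w5: <>[]p is F, <>~p is F. ✗

{w0, w1, w3, w4}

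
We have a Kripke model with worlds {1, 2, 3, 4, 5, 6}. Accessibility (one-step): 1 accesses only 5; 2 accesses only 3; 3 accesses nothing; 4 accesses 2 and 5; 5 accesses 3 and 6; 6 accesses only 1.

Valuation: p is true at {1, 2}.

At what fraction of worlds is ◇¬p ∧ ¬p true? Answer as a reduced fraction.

1/3

1: ◇¬p is T, ¬p is F. ✗
2: ◇¬p is T, ¬p is F. ✗
3: ◇¬p is F, ¬p is T. ✗
4: ◇¬p is T, ¬p is T. ✓
5: ◇¬p is T, ¬p is T. ✓
6: ◇¬p is F, ¬p is T. ✗
That's 2 of 6 worlds, so 2/6 = 1/3.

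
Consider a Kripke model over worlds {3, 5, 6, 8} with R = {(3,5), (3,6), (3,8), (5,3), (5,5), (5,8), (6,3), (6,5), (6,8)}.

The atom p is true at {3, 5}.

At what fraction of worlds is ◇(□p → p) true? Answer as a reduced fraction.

3: successors {5, 6, 8}; □p → p there: 5:T, 6:T, 8:F. ✓
5: successors {3, 5, 8}; □p → p there: 3:T, 5:T, 8:F. ✓
6: successors {3, 5, 8}; □p → p there: 3:T, 5:T, 8:F. ✓
8: no successors, so ◇(□p → p) fails. ✗
That's 3 of 4 worlds, so 3/4.

3/4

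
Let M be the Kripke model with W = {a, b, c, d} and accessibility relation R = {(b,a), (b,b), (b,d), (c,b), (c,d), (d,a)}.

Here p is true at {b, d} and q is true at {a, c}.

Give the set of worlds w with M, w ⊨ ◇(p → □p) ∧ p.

a: ◇(p → □p) is F, p is F. ✗
b: ◇(p → □p) is T, p is T. ✓
c: ◇(p → □p) is F, p is F. ✗
d: ◇(p → □p) is T, p is T. ✓

{b, d}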